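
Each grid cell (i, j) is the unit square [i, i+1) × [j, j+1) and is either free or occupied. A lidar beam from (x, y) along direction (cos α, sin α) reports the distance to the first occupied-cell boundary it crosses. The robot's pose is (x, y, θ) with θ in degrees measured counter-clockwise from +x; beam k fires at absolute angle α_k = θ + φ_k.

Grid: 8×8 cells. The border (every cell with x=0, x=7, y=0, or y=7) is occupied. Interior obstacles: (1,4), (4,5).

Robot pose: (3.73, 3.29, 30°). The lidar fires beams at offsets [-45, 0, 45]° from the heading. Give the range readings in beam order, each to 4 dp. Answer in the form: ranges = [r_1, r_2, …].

ranges = [3.3854, 3.7759, 1.7703]

beam 1: φ=-45°, α=345°
  direction (0.9659, -0.2588); cell (3,3); t to first gridline: x 0.2795, y 1.1205 (then +1.0353 / +3.8637)
    (4,3) via x @ 0.2795
    (4,2) via y @ 1.1205
    (5,2) via x @ 1.3148
    (6,2) via x @ 2.3501
    (7,2) via x @ 3.3854  # hit
  → r_1 = 3.3854
beam 2: φ=0°, α=30°
  direction (0.8660, 0.5000); cell (3,3); t to first gridline: x 0.3118, y 1.4200 (then +1.1547 / +2.0000)
    (4,3) via x @ 0.3118
    (4,4) via y @ 1.4200
    (5,4) via x @ 1.4665
    (6,4) via x @ 2.6212
    (6,5) via y @ 3.4200
    (7,5) via x @ 3.7759  # hit
  → r_2 = 3.7759
beam 3: φ=45°, α=75°
  direction (0.2588, 0.9659); cell (3,3); t to first gridline: x 1.0432, y 0.7350 (then +3.8637 / +1.0353)
    (3,4) via y @ 0.7350
    (4,4) via x @ 1.0432
    (4,5) via y @ 1.7703  # hit
  → r_3 = 1.7703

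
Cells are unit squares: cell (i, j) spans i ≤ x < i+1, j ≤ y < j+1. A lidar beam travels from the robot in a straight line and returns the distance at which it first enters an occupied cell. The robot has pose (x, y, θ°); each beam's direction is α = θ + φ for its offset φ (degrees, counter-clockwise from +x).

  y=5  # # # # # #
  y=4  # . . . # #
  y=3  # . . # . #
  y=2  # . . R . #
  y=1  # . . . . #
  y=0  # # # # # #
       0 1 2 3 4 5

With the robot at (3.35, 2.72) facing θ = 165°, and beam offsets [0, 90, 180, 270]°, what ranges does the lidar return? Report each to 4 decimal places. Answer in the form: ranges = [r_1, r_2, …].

beam 1: φ=0°, α=165°
  cosα=-0.9659 sinα=0.2588 | (3,2) | tMaxX 0.3623 tMaxY 1.0818 | tΔX 1.0353 tΔY 3.8637
    t=0.3623 [x] (2,2)
    t=1.0818 [y] (2,3)
    t=1.3976 [x] (1,3)
    t=2.4329 [x] (0,3) — stop
  → r_1 = 2.4329
beam 2: φ=90°, α=255°
  cosα=-0.2588 sinα=-0.9659 | (3,2) | tMaxX 1.3523 tMaxY 0.7454 | tΔX 3.8637 tΔY 1.0353
    t=0.7454 [y] (3,1)
    t=1.3523 [x] (2,1)
    t=1.7807 [y] (2,0) — stop
  → r_2 = 1.7807
beam 3: φ=180°, α=345°
  cosα=0.9659 sinα=-0.2588 | (3,2) | tMaxX 0.6729 tMaxY 2.7819 | tΔX 1.0353 tΔY 3.8637
    t=0.6729 [x] (4,2)
    t=1.7082 [x] (5,2) — stop
  → r_3 = 1.7082
beam 4: φ=270°, α=75°
  cosα=0.2588 sinα=0.9659 | (3,2) | tMaxX 2.5114 tMaxY 0.2899 | tΔX 3.8637 tΔY 1.0353
    t=0.2899 [y] (3,3) — stop
  → r_4 = 0.2899

ranges = [2.4329, 1.7807, 1.7082, 0.2899]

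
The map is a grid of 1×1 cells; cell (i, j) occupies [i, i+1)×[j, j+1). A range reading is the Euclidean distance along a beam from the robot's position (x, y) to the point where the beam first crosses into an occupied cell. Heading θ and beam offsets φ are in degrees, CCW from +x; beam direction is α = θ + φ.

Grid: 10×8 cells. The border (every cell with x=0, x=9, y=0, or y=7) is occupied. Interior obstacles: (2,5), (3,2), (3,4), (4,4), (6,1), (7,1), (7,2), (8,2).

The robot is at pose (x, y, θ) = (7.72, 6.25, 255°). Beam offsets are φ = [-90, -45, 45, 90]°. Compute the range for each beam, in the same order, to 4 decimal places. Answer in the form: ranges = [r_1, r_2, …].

ranges = [2.8978, 3.1408, 2.5600, 1.3252]

beam 1: φ=-90°, α=165°
  cosα=-0.9659 sinα=0.2588 | (7,6) | tMaxX 0.7454 tMaxY 2.8978 | tΔX 1.0353 tΔY 3.8637
    t=0.7454 [x] (6,6)
    t=1.7807 [x] (5,6)
    t=2.8160 [x] (4,6)
    t=2.8978 [y] (4,7) — stop
  → r_1 = 2.8978
beam 2: φ=-45°, α=210°
  cosα=-0.8660 sinα=-0.5000 | (7,6) | tMaxX 0.8314 tMaxY 0.5000 | tΔX 1.1547 tΔY 2.0000
    t=0.5000 [y] (7,5)
    t=0.8314 [x] (6,5)
    t=1.9861 [x] (5,5)
    t=2.5000 [y] (5,4)
    t=3.1408 [x] (4,4) — stop
  → r_2 = 3.1408
beam 3: φ=45°, α=300°
  cosα=0.5000 sinα=-0.8660 | (7,6) | tMaxX 0.5600 tMaxY 0.2887 | tΔX 2.0000 tΔY 1.1547
    t=0.2887 [y] (7,5)
    t=0.5600 [x] (8,5)
    t=1.4434 [y] (8,4)
    t=2.5600 [x] (9,4) — stop
  → r_3 = 2.5600
beam 4: φ=90°, α=345°
  cosα=0.9659 sinα=-0.2588 | (7,6) | tMaxX 0.2899 tMaxY 0.9659 | tΔX 1.0353 tΔY 3.8637
    t=0.2899 [x] (8,6)
    t=0.9659 [y] (8,5)
    t=1.3252 [x] (9,5) — stop
  → r_4 = 1.3252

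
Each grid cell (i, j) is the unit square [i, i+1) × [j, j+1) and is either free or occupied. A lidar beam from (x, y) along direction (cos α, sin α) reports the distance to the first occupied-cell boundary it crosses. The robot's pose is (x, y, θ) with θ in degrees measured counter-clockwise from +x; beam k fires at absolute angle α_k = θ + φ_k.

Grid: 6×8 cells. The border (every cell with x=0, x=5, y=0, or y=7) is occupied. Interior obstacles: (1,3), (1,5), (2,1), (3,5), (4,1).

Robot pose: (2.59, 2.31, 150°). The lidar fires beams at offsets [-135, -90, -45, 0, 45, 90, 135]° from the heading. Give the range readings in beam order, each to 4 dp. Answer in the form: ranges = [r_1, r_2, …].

beam 1: φ=-135°, α=15°
  dir = (cos 15°, sin 15°) = (0.9659, 0.2588); from cell (2,2)
  next x-line at t=0.4245, next y-line at t=2.6660; Δt_x=1.0353, Δt_y=3.8637
    x: enter (3,2) at t=0.4245
    x: enter (4,2) at t=1.4597
    x: enter (5,2) at t=2.4950 ← occupied
  → r_1 = 2.4950
beam 2: φ=-90°, α=60°
  dir = (cos 60°, sin 60°) = (0.5000, 0.8660); from cell (2,2)
  next x-line at t=0.8200, next y-line at t=0.7967; Δt_x=2.0000, Δt_y=1.1547
    y: enter (2,3) at t=0.7967
    x: enter (3,3) at t=0.8200
    y: enter (3,4) at t=1.9514
    x: enter (4,4) at t=2.8200
    y: enter (4,5) at t=3.1061
    y: enter (4,6) at t=4.2608
    x: enter (5,6) at t=4.8200 ← occupied
  → r_2 = 4.8200
beam 3: φ=-45°, α=105°
  dir = (cos 105°, sin 105°) = (-0.2588, 0.9659); from cell (2,2)
  next x-line at t=2.2796, next y-line at t=0.7143; Δt_x=3.8637, Δt_y=1.0353
    y: enter (2,3) at t=0.7143
    y: enter (2,4) at t=1.7496
    x: enter (1,4) at t=2.2796
    y: enter (1,5) at t=2.7849 ← occupied
  → r_3 = 2.7849
beam 4: φ=0°, α=150°
  dir = (cos 150°, sin 150°) = (-0.8660, 0.5000); from cell (2,2)
  next x-line at t=0.6813, next y-line at t=1.3800; Δt_x=1.1547, Δt_y=2.0000
    x: enter (1,2) at t=0.6813
    y: enter (1,3) at t=1.3800 ← occupied
  → r_4 = 1.3800
beam 5: φ=45°, α=195°
  dir = (cos 195°, sin 195°) = (-0.9659, -0.2588); from cell (2,2)
  next x-line at t=0.6108, next y-line at t=1.1977; Δt_x=1.0353, Δt_y=3.8637
    x: enter (1,2) at t=0.6108
    y: enter (1,1) at t=1.1977
    x: enter (0,1) at t=1.6461 ← occupied
  → r_5 = 1.6461
beam 6: φ=90°, α=240°
  dir = (cos 240°, sin 240°) = (-0.5000, -0.8660); from cell (2,2)
  next x-line at t=1.1800, next y-line at t=0.3580; Δt_x=2.0000, Δt_y=1.1547
    y: enter (2,1) at t=0.3580 ← occupied
  → r_6 = 0.3580
beam 7: φ=135°, α=285°
  dir = (cos 285°, sin 285°) = (0.2588, -0.9659); from cell (2,2)
  next x-line at t=1.5841, next y-line at t=0.3209; Δt_x=3.8637, Δt_y=1.0353
    y: enter (2,1) at t=0.3209 ← occupied
  → r_7 = 0.3209

ranges = [2.4950, 4.8200, 2.7849, 1.3800, 1.6461, 0.3580, 0.3209]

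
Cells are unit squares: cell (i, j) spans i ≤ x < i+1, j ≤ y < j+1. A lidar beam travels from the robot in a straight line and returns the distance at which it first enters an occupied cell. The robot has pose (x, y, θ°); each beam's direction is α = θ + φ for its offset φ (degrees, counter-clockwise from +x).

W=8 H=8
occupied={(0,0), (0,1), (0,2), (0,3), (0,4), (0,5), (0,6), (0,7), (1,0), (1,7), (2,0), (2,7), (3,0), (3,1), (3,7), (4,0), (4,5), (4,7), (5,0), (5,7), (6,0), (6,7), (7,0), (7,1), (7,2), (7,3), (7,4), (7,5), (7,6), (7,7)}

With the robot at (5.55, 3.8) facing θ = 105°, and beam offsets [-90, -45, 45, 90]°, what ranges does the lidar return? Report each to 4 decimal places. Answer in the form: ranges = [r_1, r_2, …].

ranges = [1.5012, 2.9000, 5.2539, 4.7105]

beam 1: φ=-90°, α=15°
  direction (0.9659, 0.2588); cell (5,3); t to first gridline: x 0.4659, y 0.7727 (then +1.0353 / +3.8637)
    (6,3) via x @ 0.4659
    (6,4) via y @ 0.7727
    (7,4) via x @ 1.5012  # hit
  → r_1 = 1.5012
beam 2: φ=-45°, α=60°
  direction (0.5000, 0.8660); cell (5,3); t to first gridline: x 0.9000, y 0.2309 (then +2.0000 / +1.1547)
    (5,4) via y @ 0.2309
    (6,4) via x @ 0.9000
    (6,5) via y @ 1.3856
    (6,6) via y @ 2.5403
    (7,6) via x @ 2.9000  # hit
  → r_2 = 2.9000
beam 3: φ=45°, α=150°
  direction (-0.8660, 0.5000); cell (5,3); t to first gridline: x 0.6351, y 0.4000 (then +1.1547 / +2.0000)
    (5,4) via y @ 0.4000
    (4,4) via x @ 0.6351
    (3,4) via x @ 1.7898
    (3,5) via y @ 2.4000
    (2,5) via x @ 2.9445
    (1,5) via x @ 4.0992
    (1,6) via y @ 4.4000
    (0,6) via x @ 5.2539  # hit
  → r_3 = 5.2539
beam 4: φ=90°, α=195°
  direction (-0.9659, -0.2588); cell (5,3); t to first gridline: x 0.5694, y 3.0910 (then +1.0353 / +3.8637)
    (4,3) via x @ 0.5694
    (3,3) via x @ 1.6047
    (2,3) via x @ 2.6400
    (2,2) via y @ 3.0910
    (1,2) via x @ 3.6752
    (0,2) via x @ 4.7105  # hit
  → r_4 = 4.7105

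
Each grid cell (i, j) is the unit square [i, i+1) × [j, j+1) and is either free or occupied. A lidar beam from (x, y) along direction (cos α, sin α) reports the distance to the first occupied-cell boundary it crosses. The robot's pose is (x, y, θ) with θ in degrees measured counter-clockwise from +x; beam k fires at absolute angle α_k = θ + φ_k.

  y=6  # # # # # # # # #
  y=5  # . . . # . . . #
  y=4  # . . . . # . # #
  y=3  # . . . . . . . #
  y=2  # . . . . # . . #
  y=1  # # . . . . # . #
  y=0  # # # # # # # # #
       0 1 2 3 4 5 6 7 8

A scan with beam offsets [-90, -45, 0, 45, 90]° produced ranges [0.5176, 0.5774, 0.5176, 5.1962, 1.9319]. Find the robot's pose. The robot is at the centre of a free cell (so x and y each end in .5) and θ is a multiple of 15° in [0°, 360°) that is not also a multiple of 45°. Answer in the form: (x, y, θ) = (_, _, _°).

Enumerate (i+0.5, j+0.5, θ) over the 29 free cells and 16 admissible headings. For each, cast all 5 beams and compare to the given ranges.
  (4.5, 3.5, 240°): beam 1 = 4.0415 ≠ 0.5176 ✗
  (7.5, 5.5, 195°): beam 2 = 1.0000 ≠ 0.5774 ✗
  (5.5, 3.5, 300°): beam 1 = 4.0415 ≠ 0.5176 ✗
  (7.5, 3.5, 330°): beam 1 = 1.7321 ≠ 0.5176 ✗
  …
  (5.5, 1.5, 105°): r_1=0.5176, r_2=0.5774, r_3=0.5176, r_4=5.1962, r_5=1.9319 — all match ✓
Only this pose fits every beam.

(x, y, θ) = (5.5, 1.5, 105°)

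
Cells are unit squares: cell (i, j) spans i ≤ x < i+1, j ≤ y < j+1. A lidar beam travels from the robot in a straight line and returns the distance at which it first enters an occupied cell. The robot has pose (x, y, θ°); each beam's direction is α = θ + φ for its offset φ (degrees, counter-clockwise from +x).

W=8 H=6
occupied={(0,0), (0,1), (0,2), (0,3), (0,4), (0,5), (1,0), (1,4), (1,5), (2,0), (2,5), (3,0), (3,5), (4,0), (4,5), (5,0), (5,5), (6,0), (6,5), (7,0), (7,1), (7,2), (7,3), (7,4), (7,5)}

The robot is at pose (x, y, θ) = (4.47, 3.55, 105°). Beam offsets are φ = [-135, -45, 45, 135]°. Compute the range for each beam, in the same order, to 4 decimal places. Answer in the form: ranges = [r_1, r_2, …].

beam 1: φ=-135°, α=330°
  cosα=0.8660 sinα=-0.5000 | (4,3) | tMaxX 0.6120 tMaxY 1.1000 | tΔX 1.1547 tΔY 2.0000
    t=0.6120 [x] (5,3)
    t=1.1000 [y] (5,2)
    t=1.7667 [x] (6,2)
    t=2.9214 [x] (7,2) — stop
  → r_1 = 2.9214
beam 2: φ=-45°, α=60°
  cosα=0.5000 sinα=0.8660 | (4,3) | tMaxX 1.0600 tMaxY 0.5196 | tΔX 2.0000 tΔY 1.1547
    t=0.5196 [y] (4,4)
    t=1.0600 [x] (5,4)
    t=1.6743 [y] (5,5) — stop
  → r_2 = 1.6743
beam 3: φ=45°, α=150°
  cosα=-0.8660 sinα=0.5000 | (4,3) | tMaxX 0.5427 tMaxY 0.9000 | tΔX 1.1547 tΔY 2.0000
    t=0.5427 [x] (3,3)
    t=0.9000 [y] (3,4)
    t=1.6974 [x] (2,4)
    t=2.8521 [x] (1,4) — stop
  → r_3 = 2.8521
beam 4: φ=135°, α=240°
  cosα=-0.5000 sinα=-0.8660 | (4,3) | tMaxX 0.9400 tMaxY 0.6351 | tΔX 2.0000 tΔY 1.1547
    t=0.6351 [y] (4,2)
    t=0.9400 [x] (3,2)
    t=1.7898 [y] (3,1)
    t=2.9400 [x] (2,1)
    t=2.9445 [y] (2,0) — stop
  → r_4 = 2.9445

ranges = [2.9214, 1.6743, 2.8521, 2.9445]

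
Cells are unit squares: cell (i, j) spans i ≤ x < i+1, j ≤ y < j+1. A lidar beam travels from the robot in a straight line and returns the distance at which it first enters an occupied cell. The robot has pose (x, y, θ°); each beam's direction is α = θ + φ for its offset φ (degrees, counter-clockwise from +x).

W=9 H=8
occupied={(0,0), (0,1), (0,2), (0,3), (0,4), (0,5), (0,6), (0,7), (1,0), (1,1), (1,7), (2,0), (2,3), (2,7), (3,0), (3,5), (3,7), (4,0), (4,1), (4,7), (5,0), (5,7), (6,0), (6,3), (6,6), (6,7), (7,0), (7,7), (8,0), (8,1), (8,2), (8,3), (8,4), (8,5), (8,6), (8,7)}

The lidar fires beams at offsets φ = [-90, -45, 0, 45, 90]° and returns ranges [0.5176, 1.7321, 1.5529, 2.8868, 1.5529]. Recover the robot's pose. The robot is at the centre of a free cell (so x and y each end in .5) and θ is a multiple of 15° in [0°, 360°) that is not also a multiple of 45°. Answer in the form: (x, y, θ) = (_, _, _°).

The pose lattice has 36·16 = 576 candidates. Test each by forward raycasting.
  (4.5, 4.5, 345°): beam 1 = 3.6235 ≠ 0.5176 ✗
  (4.5, 5.5, 285°): beam 2 = 5.0000 ≠ 1.7321 ✗
  (4.5, 3.5, 15°): beam 1 = 1.5529 ≠ 0.5176 ✗
  …
  (6.5, 4.5, 15°): r_1=0.5176, r_2=1.7321, r_3=1.5529, r_4=2.8868, r_5=1.5529 — all match ✓
Unique over the lattice → pose = (6.5, 4.5, 15°).

(x, y, θ) = (6.5, 4.5, 15°)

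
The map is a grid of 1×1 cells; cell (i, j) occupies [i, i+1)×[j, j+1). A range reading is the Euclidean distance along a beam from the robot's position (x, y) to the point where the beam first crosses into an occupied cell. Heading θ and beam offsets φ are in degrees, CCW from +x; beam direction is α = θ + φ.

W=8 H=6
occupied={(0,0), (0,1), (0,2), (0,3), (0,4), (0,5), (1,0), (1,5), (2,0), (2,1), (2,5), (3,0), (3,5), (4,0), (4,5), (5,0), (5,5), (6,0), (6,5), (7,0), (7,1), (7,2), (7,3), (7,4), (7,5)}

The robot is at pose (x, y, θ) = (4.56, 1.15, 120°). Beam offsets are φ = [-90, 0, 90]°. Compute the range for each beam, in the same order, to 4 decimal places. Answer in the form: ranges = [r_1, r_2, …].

ranges = [2.8175, 4.4456, 0.3000]

beam 1: φ=-90°, α=30°
  direction (0.8660, 0.5000); cell (4,1); t to first gridline: x 0.5081, y 1.7000 (then +1.1547 / +2.0000)
    (5,1) via x @ 0.5081
    (6,1) via x @ 1.6628
    (6,2) via y @ 1.7000
    (7,2) via x @ 2.8175  # hit
  → r_1 = 2.8175
beam 2: φ=0°, α=120°
  direction (-0.5000, 0.8660); cell (4,1); t to first gridline: x 1.1200, y 0.9815 (then +2.0000 / +1.1547)
    (4,2) via y @ 0.9815
    (3,2) via x @ 1.1200
    (3,3) via y @ 2.1362
    (2,3) via x @ 3.1200
    (2,4) via y @ 3.2909
    (2,5) via y @ 4.4456  # hit
  → r_2 = 4.4456
beam 3: φ=90°, α=210°
  direction (-0.8660, -0.5000); cell (4,1); t to first gridline: x 0.6466, y 0.3000 (then +1.1547 / +2.0000)
    (4,0) via y @ 0.3000  # hit
  → r_3 = 0.3000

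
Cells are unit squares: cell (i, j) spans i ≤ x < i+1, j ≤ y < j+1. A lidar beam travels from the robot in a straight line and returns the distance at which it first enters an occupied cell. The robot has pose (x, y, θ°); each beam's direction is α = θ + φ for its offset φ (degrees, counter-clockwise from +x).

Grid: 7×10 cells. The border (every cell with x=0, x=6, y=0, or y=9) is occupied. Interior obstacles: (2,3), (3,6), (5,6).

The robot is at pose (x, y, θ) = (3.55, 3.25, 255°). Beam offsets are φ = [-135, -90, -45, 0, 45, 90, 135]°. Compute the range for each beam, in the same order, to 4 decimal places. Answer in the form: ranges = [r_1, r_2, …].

beam 1: φ=-135°, α=120°
  direction (-0.5000, 0.8660); cell (3,3); t to first gridline: x 1.1000, y 0.8660 (then +2.0000 / +1.1547)
    (3,4) via y @ 0.8660
    (2,4) via x @ 1.1000
    (2,5) via y @ 2.0207
    (1,5) via x @ 3.1000
    (1,6) via y @ 3.1754
    (1,7) via y @ 4.3301
    (0,7) via x @ 5.1000  # hit
  → r_1 = 5.1000
beam 2: φ=-90°, α=165°
  direction (-0.9659, 0.2588); cell (3,3); t to first gridline: x 0.5694, y 2.8978 (then +1.0353 / +3.8637)
    (2,3) via x @ 0.5694  # hit
  → r_2 = 0.5694
beam 3: φ=-45°, α=210°
  direction (-0.8660, -0.5000); cell (3,3); t to first gridline: x 0.6351, y 0.5000 (then +1.1547 / +2.0000)
    (3,2) via y @ 0.5000
    (2,2) via x @ 0.6351
    (1,2) via x @ 1.7898
    (1,1) via y @ 2.5000
    (0,1) via x @ 2.9445  # hit
  → r_3 = 2.9445
beam 4: φ=0°, α=255°
  direction (-0.2588, -0.9659); cell (3,3); t to first gridline: x 2.1250, y 0.2588 (then +3.8637 / +1.0353)
    (3,2) via y @ 0.2588
    (3,1) via y @ 1.2941
    (2,1) via x @ 2.1250
    (2,0) via y @ 2.3294  # hit
  → r_4 = 2.3294
beam 5: φ=45°, α=300°
  direction (0.5000, -0.8660); cell (3,3); t to first gridline: x 0.9000, y 0.2887 (then +2.0000 / +1.1547)
    (3,2) via y @ 0.2887
    (4,2) via x @ 0.9000
    (4,1) via y @ 1.4434
    (4,0) via y @ 2.5981  # hit
  → r_5 = 2.5981
beam 6: φ=90°, α=345°
  direction (0.9659, -0.2588); cell (3,3); t to first gridline: x 0.4659, y 0.9659 (then +1.0353 / +3.8637)
    (4,3) via x @ 0.4659
    (4,2) via y @ 0.9659
    (5,2) via x @ 1.5012
    (6,2) via x @ 2.5364  # hit
  → r_6 = 2.5364
beam 7: φ=135°, α=30°
  direction (0.8660, 0.5000); cell (3,3); t to first gridline: x 0.5196, y 1.5000 (then +1.1547 / +2.0000)
    (4,3) via x @ 0.5196
    (4,4) via y @ 1.5000
    (5,4) via x @ 1.6743
    (6,4) via x @ 2.8290  # hit
  → r_7 = 2.8290

ranges = [5.1000, 0.5694, 2.9445, 2.3294, 2.5981, 2.5364, 2.8290]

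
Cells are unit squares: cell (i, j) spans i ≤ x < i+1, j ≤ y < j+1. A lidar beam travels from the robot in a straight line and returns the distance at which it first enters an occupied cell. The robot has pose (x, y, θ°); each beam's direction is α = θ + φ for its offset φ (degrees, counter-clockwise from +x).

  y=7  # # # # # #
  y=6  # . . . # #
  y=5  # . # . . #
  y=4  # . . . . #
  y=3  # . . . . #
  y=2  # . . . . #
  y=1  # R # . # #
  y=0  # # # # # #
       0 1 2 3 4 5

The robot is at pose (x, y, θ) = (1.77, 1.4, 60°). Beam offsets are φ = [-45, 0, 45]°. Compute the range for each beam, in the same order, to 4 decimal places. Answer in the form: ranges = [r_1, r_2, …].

ranges = [0.2381, 0.4600, 2.9751]

beam 1: φ=-45°, α=15°
  dir = (cos 15°, sin 15°) = (0.9659, 0.2588); from cell (1,1)
  next x-line at t=0.2381, next y-line at t=2.3182; Δt_x=1.0353, Δt_y=3.8637
    x: enter (2,1) at t=0.2381 ← occupied
  → r_1 = 0.2381
beam 2: φ=0°, α=60°
  dir = (cos 60°, sin 60°) = (0.5000, 0.8660); from cell (1,1)
  next x-line at t=0.4600, next y-line at t=0.6928; Δt_x=2.0000, Δt_y=1.1547
    x: enter (2,1) at t=0.4600 ← occupied
  → r_2 = 0.4600
beam 3: φ=45°, α=105°
  dir = (cos 105°, sin 105°) = (-0.2588, 0.9659); from cell (1,1)
  next x-line at t=2.9751, next y-line at t=0.6212; Δt_x=3.8637, Δt_y=1.0353
    y: enter (1,2) at t=0.6212
    y: enter (1,3) at t=1.6564
    y: enter (1,4) at t=2.6917
    x: enter (0,4) at t=2.9751 ← occupied
  → r_3 = 2.9751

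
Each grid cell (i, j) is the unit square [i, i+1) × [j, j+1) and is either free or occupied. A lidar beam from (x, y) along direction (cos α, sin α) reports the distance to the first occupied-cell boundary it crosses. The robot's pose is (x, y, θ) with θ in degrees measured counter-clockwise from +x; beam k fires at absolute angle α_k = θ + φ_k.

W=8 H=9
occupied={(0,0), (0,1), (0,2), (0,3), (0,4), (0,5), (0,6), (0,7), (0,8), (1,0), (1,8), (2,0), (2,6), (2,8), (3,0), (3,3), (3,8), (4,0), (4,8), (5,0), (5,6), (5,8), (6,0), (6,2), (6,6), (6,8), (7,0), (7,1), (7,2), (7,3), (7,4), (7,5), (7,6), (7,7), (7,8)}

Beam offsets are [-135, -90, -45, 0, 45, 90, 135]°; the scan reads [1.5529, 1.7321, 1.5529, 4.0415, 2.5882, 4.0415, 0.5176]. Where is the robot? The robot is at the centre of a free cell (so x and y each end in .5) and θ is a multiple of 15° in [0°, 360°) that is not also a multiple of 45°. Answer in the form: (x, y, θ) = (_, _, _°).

The pose lattice has 37·16 = 592 candidates. Test each by forward raycasting.
  (1.5, 4.5, 120°): beam 1 = 1.9319 ≠ 1.5529 ✗
  (1.5, 4.5, 60°): beam 1 = 3.6235 ≠ 1.5529 ✗
  (1.5, 1.5, 120°): beam 1 = 1.9319 ≠ 1.5529 ✗
  (1.5, 3.5, 120°): beam 2 = 5.0000 ≠ 1.7321 ✗
  (2.5, 7.5, 60°): beam 1 = 0.5176 ≠ 1.5529 ✗
  …
  (4.5, 6.5, 210°): r_1=1.5529, r_2=1.7321, r_3=1.5529, r_4=4.0415, r_5=2.5882, r_6=4.0415, r_7=0.5176 — all match ✓
No second candidate reproduces the full scan.

(x, y, θ) = (4.5, 6.5, 210°)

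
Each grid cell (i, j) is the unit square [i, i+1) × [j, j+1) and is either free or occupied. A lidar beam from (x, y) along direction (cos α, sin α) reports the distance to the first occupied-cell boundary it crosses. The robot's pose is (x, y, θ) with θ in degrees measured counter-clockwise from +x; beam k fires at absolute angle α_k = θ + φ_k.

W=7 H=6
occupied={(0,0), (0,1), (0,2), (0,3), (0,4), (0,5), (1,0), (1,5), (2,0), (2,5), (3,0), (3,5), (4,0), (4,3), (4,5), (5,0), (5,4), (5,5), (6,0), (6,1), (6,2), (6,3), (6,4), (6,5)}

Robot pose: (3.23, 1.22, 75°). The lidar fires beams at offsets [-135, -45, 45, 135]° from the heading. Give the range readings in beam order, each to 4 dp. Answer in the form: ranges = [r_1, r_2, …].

beam 1: φ=-135°, α=300°
  d=(0.5000,-0.8660)  start (3,1)  tX=1.5400 tY=0.2540  stride 1/|dx|=2.0000 1/|dy|=1.1547
    cross y-line → (3,0), t=0.2540 (wall)
  → r_1 = 0.2540
beam 2: φ=-45°, α=30°
  d=(0.8660,0.5000)  start (3,1)  tX=0.8891 tY=1.5600  stride 1/|dx|=1.1547 1/|dy|=2.0000
    cross x-line → (4,1), t=0.8891
    cross y-line → (4,2), t=1.5600
    cross x-line → (5,2), t=2.0438
    cross x-line → (6,2), t=3.1985 (wall)
  → r_2 = 3.1985
beam 3: φ=45°, α=120°
  d=(-0.5000,0.8660)  start (3,1)  tX=0.4600 tY=0.9007  stride 1/|dx|=2.0000 1/|dy|=1.1547
    cross x-line → (2,1), t=0.4600
    cross y-line → (2,2), t=0.9007
    cross y-line → (2,3), t=2.0554
    cross x-line → (1,3), t=2.4600
    cross y-line → (1,4), t=3.2101
    cross y-line → (1,5), t=4.3648 (wall)
  → r_3 = 4.3648
beam 4: φ=135°, α=210°
  d=(-0.8660,-0.5000)  start (3,1)  tX=0.2656 tY=0.4400  stride 1/|dx|=1.1547 1/|dy|=2.0000
    cross x-line → (2,1), t=0.2656
    cross y-line → (2,0), t=0.4400 (wall)
  → r_4 = 0.4400

ranges = [0.2540, 3.1985, 4.3648, 0.4400]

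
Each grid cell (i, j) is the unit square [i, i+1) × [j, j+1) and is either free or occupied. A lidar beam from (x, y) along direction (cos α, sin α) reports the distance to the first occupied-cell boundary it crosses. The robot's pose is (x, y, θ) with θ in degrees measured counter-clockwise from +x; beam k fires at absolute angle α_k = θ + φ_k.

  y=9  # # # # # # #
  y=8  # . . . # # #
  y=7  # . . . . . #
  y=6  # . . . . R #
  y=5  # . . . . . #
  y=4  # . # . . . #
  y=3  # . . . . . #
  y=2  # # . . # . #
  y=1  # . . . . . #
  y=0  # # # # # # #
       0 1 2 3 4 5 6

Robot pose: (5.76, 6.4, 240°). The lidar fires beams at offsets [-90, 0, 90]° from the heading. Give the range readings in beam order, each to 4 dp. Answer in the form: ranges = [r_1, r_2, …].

beam 1: φ=-90°, α=150°
  d=(-0.8660,0.5000)  start (5,6)  tX=0.8776 tY=1.2000  stride 1/|dx|=1.1547 1/|dy|=2.0000
    cross x-line → (4,6), t=0.8776
    cross y-line → (4,7), t=1.2000
    cross x-line → (3,7), t=2.0323
    cross x-line → (2,7), t=3.1870
    cross y-line → (2,8), t=3.2000
    cross x-line → (1,8), t=4.3417
    cross y-line → (1,9), t=5.2000 (wall)
  → r_1 = 5.2000
beam 2: φ=0°, α=240°
  d=(-0.5000,-0.8660)  start (5,6)  tX=1.5200 tY=0.4619  stride 1/|dx|=2.0000 1/|dy|=1.1547
    cross y-line → (5,5), t=0.4619
    cross x-line → (4,5), t=1.5200
    cross y-line → (4,4), t=1.6166
    cross y-line → (4,3), t=2.7713
    cross x-line → (3,3), t=3.5200
    cross y-line → (3,2), t=3.9260
    cross y-line → (3,1), t=5.0807
    cross x-line → (2,1), t=5.5200
    cross y-line → (2,0), t=6.2354 (wall)
  → r_2 = 6.2354
beam 3: φ=90°, α=330°
  d=(0.8660,-0.5000)  start (5,6)  tX=0.2771 tY=0.8000  stride 1/|dx|=1.1547 1/|dy|=2.0000
    cross x-line → (6,6), t=0.2771 (wall)
  → r_3 = 0.2771

ranges = [5.2000, 6.2354, 0.2771]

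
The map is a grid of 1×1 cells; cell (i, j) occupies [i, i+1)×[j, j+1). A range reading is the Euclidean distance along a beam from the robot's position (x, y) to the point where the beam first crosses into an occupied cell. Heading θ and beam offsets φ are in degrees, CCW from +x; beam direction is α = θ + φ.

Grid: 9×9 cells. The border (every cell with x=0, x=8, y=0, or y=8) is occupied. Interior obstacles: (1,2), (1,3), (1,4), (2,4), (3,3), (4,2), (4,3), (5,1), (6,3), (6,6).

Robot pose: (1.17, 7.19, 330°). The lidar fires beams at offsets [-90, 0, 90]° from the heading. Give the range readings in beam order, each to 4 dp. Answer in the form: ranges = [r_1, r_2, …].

beam 1: φ=-90°, α=240°
  cosα=-0.5000 sinα=-0.8660 | (1,7) | tMaxX 0.3400 tMaxY 0.2194 | tΔX 2.0000 tΔY 1.1547
    t=0.2194 [y] (1,6)
    t=0.3400 [x] (0,6) — stop
  → r_1 = 0.3400
beam 2: φ=0°, α=330°
  cosα=0.8660 sinα=-0.5000 | (1,7) | tMaxX 0.9584 tMaxY 0.3800 | tΔX 1.1547 tΔY 2.0000
    t=0.3800 [y] (1,6)
    t=0.9584 [x] (2,6)
    t=2.1131 [x] (3,6)
    t=2.3800 [y] (3,5)
    t=3.2678 [x] (4,5)
    t=4.3800 [y] (4,4)
    t=4.4225 [x] (5,4)
    t=5.5772 [x] (6,4)
    t=6.3800 [y] (6,3) — stop
  → r_2 = 6.3800
beam 3: φ=90°, α=60°
  cosα=0.5000 sinα=0.8660 | (1,7) | tMaxX 1.6600 tMaxY 0.9353 | tΔX 2.0000 tΔY 1.1547
    t=0.9353 [y] (1,8) — stop
  → r_3 = 0.9353

ranges = [0.3400, 6.3800, 0.9353]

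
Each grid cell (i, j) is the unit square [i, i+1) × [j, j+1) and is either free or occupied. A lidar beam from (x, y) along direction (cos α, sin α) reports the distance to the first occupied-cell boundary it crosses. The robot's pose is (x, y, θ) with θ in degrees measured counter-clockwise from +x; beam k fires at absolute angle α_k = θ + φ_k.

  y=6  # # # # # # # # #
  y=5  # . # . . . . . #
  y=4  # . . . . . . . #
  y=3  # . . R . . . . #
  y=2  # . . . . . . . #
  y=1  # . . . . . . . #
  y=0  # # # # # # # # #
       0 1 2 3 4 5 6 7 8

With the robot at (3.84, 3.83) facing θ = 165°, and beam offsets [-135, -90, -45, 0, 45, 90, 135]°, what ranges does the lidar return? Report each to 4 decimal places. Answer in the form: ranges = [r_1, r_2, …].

ranges = [4.3400, 2.2465, 1.6800, 2.9402, 3.2793, 2.9298, 3.2678]

beam 1: φ=-135°, α=30°
  d=(0.8660,0.5000)  start (3,3)  tX=0.1848 tY=0.3400  stride 1/|dx|=1.1547 1/|dy|=2.0000
    cross x-line → (4,3), t=0.1848
    cross y-line → (4,4), t=0.3400
    cross x-line → (5,4), t=1.3395
    cross y-line → (5,5), t=2.3400
    cross x-line → (6,5), t=2.4942
    cross x-line → (7,5), t=3.6489
    cross y-line → (7,6), t=4.3400 (wall)
  → r_1 = 4.3400
beam 2: φ=-90°, α=75°
  d=(0.2588,0.9659)  start (3,3)  tX=0.6182 tY=0.1760  stride 1/|dx|=3.8637 1/|dy|=1.0353
    cross y-line → (3,4), t=0.1760
    cross x-line → (4,4), t=0.6182
    cross y-line → (4,5), t=1.2113
    cross y-line → (4,6), t=2.2465 (wall)
  → r_2 = 2.2465
beam 3: φ=-45°, α=120°
  d=(-0.5000,0.8660)  start (3,3)  tX=1.6800 tY=0.1963  stride 1/|dx|=2.0000 1/|dy|=1.1547
    cross y-line → (3,4), t=0.1963
    cross y-line → (3,5), t=1.3510
    cross x-line → (2,5), t=1.6800 (wall)
  → r_3 = 1.6800
beam 4: φ=0°, α=165°
  d=(-0.9659,0.2588)  start (3,3)  tX=0.8696 tY=0.6568  stride 1/|dx|=1.0353 1/|dy|=3.8637
    cross y-line → (3,4), t=0.6568
    cross x-line → (2,4), t=0.8696
    cross x-line → (1,4), t=1.9049
    cross x-line → (0,4), t=2.9402 (wall)
  → r_4 = 2.9402
beam 5: φ=45°, α=210°
  d=(-0.8660,-0.5000)  start (3,3)  tX=0.9699 tY=1.6600  stride 1/|dx|=1.1547 1/|dy|=2.0000
    cross x-line → (2,3), t=0.9699
    cross y-line → (2,2), t=1.6600
    cross x-line → (1,2), t=2.1246
    cross x-line → (0,2), t=3.2793 (wall)
  → r_5 = 3.2793
beam 6: φ=90°, α=255°
  d=(-0.2588,-0.9659)  start (3,3)  tX=3.2455 tY=0.8593  stride 1/|dx|=3.8637 1/|dy|=1.0353
    cross y-line → (3,2), t=0.8593
    cross y-line → (3,1), t=1.8946
    cross y-line → (3,0), t=2.9298 (wall)
  → r_6 = 2.9298
beam 7: φ=135°, α=300°
  d=(0.5000,-0.8660)  start (3,3)  tX=0.3200 tY=0.9584  stride 1/|dx|=2.0000 1/|dy|=1.1547
    cross x-line → (4,3), t=0.3200
    cross y-line → (4,2), t=0.9584
    cross y-line → (4,1), t=2.1131
    cross x-line → (5,1), t=2.3200
    cross y-line → (5,0), t=3.2678 (wall)
  → r_7 = 3.2678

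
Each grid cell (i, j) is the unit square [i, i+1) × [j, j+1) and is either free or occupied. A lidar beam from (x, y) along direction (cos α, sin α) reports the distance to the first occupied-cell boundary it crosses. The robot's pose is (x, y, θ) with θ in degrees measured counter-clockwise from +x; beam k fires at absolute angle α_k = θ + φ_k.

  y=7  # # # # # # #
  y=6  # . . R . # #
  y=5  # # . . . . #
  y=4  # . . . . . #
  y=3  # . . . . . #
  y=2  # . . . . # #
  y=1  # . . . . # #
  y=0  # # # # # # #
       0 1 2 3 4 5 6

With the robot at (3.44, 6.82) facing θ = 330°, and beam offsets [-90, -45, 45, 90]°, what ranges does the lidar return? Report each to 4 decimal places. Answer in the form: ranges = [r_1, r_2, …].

ranges = [4.8800, 6.0253, 0.6955, 0.2078]

beam 1: φ=-90°, α=240°
  direction (-0.5000, -0.8660); cell (3,6); t to first gridline: x 0.8800, y 0.9469 (then +2.0000 / +1.1547)
    (2,6) via x @ 0.8800
    (2,5) via y @ 0.9469
    (2,4) via y @ 2.1016
    (1,4) via x @ 2.8800
    (1,3) via y @ 3.2563
    (1,2) via y @ 4.4110
    (0,2) via x @ 4.8800  # hit
  → r_1 = 4.8800
beam 2: φ=-45°, α=285°
  direction (0.2588, -0.9659); cell (3,6); t to first gridline: x 2.1637, y 0.8489 (then +3.8637 / +1.0353)
    (3,5) via y @ 0.8489
    (3,4) via y @ 1.8842
    (4,4) via x @ 2.1637
    (4,3) via y @ 2.9195
    (4,2) via y @ 3.9548
    (4,1) via y @ 4.9900
    (4,0) via y @ 6.0253  # hit
  → r_2 = 6.0253
beam 3: φ=45°, α=15°
  direction (0.9659, 0.2588); cell (3,6); t to first gridline: x 0.5798, y 0.6955 (then +1.0353 / +3.8637)
    (4,6) via x @ 0.5798
    (4,7) via y @ 0.6955  # hit
  → r_3 = 0.6955
beam 4: φ=90°, α=60°
  direction (0.5000, 0.8660); cell (3,6); t to first gridline: x 1.1200, y 0.2078 (then +2.0000 / +1.1547)
    (3,7) via y @ 0.2078  # hit
  → r_4 = 0.2078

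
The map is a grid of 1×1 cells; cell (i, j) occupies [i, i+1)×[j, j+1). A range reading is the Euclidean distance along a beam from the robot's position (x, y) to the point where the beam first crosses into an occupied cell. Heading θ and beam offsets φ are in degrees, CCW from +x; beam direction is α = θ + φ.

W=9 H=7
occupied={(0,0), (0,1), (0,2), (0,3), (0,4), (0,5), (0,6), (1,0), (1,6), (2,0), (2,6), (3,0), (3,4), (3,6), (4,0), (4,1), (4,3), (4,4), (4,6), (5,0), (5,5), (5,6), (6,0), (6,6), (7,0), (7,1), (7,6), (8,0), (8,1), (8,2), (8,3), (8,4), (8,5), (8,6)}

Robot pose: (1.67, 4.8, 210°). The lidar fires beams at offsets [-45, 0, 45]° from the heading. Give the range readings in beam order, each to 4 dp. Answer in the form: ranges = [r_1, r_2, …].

ranges = [0.6936, 0.7736, 2.5887]

beam 1: φ=-45°, α=165°
  direction (-0.9659, 0.2588); cell (1,4); t to first gridline: x 0.6936, y 0.7727 (then +1.0353 / +3.8637)
    (0,4) via x @ 0.6936  # hit
  → r_1 = 0.6936
beam 2: φ=0°, α=210°
  direction (-0.8660, -0.5000); cell (1,4); t to first gridline: x 0.7736, y 1.6000 (then +1.1547 / +2.0000)
    (0,4) via x @ 0.7736  # hit
  → r_2 = 0.7736
beam 3: φ=45°, α=255°
  direction (-0.2588, -0.9659); cell (1,4); t to first gridline: x 2.5887, y 0.8282 (then +3.8637 / +1.0353)
    (1,3) via y @ 0.8282
    (1,2) via y @ 1.8635
    (0,2) via x @ 2.5887  # hit
  → r_3 = 2.5887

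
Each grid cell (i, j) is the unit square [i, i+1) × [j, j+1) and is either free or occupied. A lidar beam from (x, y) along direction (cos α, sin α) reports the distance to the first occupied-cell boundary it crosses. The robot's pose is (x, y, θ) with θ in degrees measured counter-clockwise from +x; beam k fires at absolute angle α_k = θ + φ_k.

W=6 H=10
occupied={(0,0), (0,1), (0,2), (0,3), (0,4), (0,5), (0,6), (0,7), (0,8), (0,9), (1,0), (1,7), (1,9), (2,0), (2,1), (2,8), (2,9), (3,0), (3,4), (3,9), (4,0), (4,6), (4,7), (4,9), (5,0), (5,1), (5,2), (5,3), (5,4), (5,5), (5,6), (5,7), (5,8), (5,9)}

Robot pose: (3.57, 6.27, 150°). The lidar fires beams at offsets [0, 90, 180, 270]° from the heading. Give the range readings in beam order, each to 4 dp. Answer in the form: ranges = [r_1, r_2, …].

ranges = [1.8129, 5.1400, 0.4965, 0.8600]

beam 1: φ=0°, α=150°
  cosα=-0.8660 sinα=0.5000 | (3,6) | tMaxX 0.6582 tMaxY 1.4600 | tΔX 1.1547 tΔY 2.0000
    t=0.6582 [x] (2,6)
    t=1.4600 [y] (2,7)
    t=1.8129 [x] (1,7) — stop
  → r_1 = 1.8129
beam 2: φ=90°, α=240°
  cosα=-0.5000 sinα=-0.8660 | (3,6) | tMaxX 1.1400 tMaxY 0.3118 | tΔX 2.0000 tΔY 1.1547
    t=0.3118 [y] (3,5)
    t=1.1400 [x] (2,5)
    t=1.4665 [y] (2,4)
    t=2.6212 [y] (2,3)
    t=3.1400 [x] (1,3)
    t=3.7759 [y] (1,2)
    t=4.9306 [y] (1,1)
    t=5.1400 [x] (0,1) — stop
  → r_2 = 5.1400
beam 3: φ=180°, α=330°
  cosα=0.8660 sinα=-0.5000 | (3,6) | tMaxX 0.4965 tMaxY 0.5400 | tΔX 1.1547 tΔY 2.0000
    t=0.4965 [x] (4,6) — stop
  → r_3 = 0.4965
beam 4: φ=270°, α=60°
  cosα=0.5000 sinα=0.8660 | (3,6) | tMaxX 0.8600 tMaxY 0.8429 | tΔX 2.0000 tΔY 1.1547
    t=0.8429 [y] (3,7)
    t=0.8600 [x] (4,7) — stop
  → r_4 = 0.8600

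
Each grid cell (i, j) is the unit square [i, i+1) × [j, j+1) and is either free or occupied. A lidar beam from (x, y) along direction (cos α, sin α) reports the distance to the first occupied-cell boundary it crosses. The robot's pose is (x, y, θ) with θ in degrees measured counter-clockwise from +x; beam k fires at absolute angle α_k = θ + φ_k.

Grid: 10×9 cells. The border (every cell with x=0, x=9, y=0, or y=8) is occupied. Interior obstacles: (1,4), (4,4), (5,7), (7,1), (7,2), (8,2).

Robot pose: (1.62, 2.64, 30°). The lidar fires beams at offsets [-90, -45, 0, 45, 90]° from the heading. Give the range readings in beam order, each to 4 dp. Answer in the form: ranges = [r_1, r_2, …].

beam 1: φ=-90°, α=300°
  d=(0.5000,-0.8660)  start (1,2)  tX=0.7600 tY=0.7390  stride 1/|dx|=2.0000 1/|dy|=1.1547
    cross y-line → (1,1), t=0.7390
    cross x-line → (2,1), t=0.7600
    cross y-line → (2,0), t=1.8937 (wall)
  → r_1 = 1.8937
beam 2: φ=-45°, α=345°
  d=(0.9659,-0.2588)  start (1,2)  tX=0.3934 tY=2.4728  stride 1/|dx|=1.0353 1/|dy|=3.8637
    cross x-line → (2,2), t=0.3934
    cross x-line → (3,2), t=1.4287
    cross x-line → (4,2), t=2.4640
    cross y-line → (4,1), t=2.4728
    cross x-line → (5,1), t=3.4992
    cross x-line → (6,1), t=4.5345
    cross x-line → (7,1), t=5.5698 (wall)
  → r_2 = 5.5698
beam 3: φ=0°, α=30°
  d=(0.8660,0.5000)  start (1,2)  tX=0.4388 tY=0.7200  stride 1/|dx|=1.1547 1/|dy|=2.0000
    cross x-line → (2,2), t=0.4388
    cross y-line → (2,3), t=0.7200
    cross x-line → (3,3), t=1.5935
    cross y-line → (3,4), t=2.7200
    cross x-line → (4,4), t=2.7482 (wall)
  → r_3 = 2.7482
beam 4: φ=45°, α=75°
  d=(0.2588,0.9659)  start (1,2)  tX=1.4682 tY=0.3727  stride 1/|dx|=3.8637 1/|dy|=1.0353
    cross y-line → (1,3), t=0.3727
    cross y-line → (1,4), t=1.4080 (wall)
  → r_4 = 1.4080
beam 5: φ=90°, α=120°
  d=(-0.5000,0.8660)  start (1,2)  tX=1.2400 tY=0.4157  stride 1/|dx|=2.0000 1/|dy|=1.1547
    cross y-line → (1,3), t=0.4157
    cross x-line → (0,3), t=1.2400 (wall)
  → r_5 = 1.2400

ranges = [1.8937, 5.5698, 2.7482, 1.4080, 1.2400]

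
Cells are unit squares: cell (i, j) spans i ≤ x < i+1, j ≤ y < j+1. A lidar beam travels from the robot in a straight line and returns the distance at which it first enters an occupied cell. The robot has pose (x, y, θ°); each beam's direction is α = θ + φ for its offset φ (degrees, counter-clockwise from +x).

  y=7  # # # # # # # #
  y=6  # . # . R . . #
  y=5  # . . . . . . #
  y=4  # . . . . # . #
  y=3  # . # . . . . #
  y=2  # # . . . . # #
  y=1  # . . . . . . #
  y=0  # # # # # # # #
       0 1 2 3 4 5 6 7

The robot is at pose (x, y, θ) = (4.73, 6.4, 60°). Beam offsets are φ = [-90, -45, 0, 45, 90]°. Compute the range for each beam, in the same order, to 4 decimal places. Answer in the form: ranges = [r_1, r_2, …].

beam 1: φ=-90°, α=330°
  cosα=0.8660 sinα=-0.5000 | (4,6) | tMaxX 0.3118 tMaxY 0.8000 | tΔX 1.1547 tΔY 2.0000
    t=0.3118 [x] (5,6)
    t=0.8000 [y] (5,5)
    t=1.4665 [x] (6,5)
    t=2.6212 [x] (7,5) — stop
  → r_1 = 2.6212
beam 2: φ=-45°, α=15°
  cosα=0.9659 sinα=0.2588 | (4,6) | tMaxX 0.2795 tMaxY 2.3182 | tΔX 1.0353 tΔY 3.8637
    t=0.2795 [x] (5,6)
    t=1.3148 [x] (6,6)
    t=2.3182 [y] (6,7) — stop
  → r_2 = 2.3182
beam 3: φ=0°, α=60°
  cosα=0.5000 sinα=0.8660 | (4,6) | tMaxX 0.5400 tMaxY 0.6928 | tΔX 2.0000 tΔY 1.1547
    t=0.5400 [x] (5,6)
    t=0.6928 [y] (5,7) — stop
  → r_3 = 0.6928
beam 4: φ=45°, α=105°
  cosα=-0.2588 sinα=0.9659 | (4,6) | tMaxX 2.8205 tMaxY 0.6212 | tΔX 3.8637 tΔY 1.0353
    t=0.6212 [y] (4,7) — stop
  → r_4 = 0.6212
beam 5: φ=90°, α=150°
  cosα=-0.8660 sinα=0.5000 | (4,6) | tMaxX 0.8429 tMaxY 1.2000 | tΔX 1.1547 tΔY 2.0000
    t=0.8429 [x] (3,6)
    t=1.2000 [y] (3,7) — stop
  → r_5 = 1.2000

ranges = [2.6212, 2.3182, 0.6928, 0.6212, 1.2000]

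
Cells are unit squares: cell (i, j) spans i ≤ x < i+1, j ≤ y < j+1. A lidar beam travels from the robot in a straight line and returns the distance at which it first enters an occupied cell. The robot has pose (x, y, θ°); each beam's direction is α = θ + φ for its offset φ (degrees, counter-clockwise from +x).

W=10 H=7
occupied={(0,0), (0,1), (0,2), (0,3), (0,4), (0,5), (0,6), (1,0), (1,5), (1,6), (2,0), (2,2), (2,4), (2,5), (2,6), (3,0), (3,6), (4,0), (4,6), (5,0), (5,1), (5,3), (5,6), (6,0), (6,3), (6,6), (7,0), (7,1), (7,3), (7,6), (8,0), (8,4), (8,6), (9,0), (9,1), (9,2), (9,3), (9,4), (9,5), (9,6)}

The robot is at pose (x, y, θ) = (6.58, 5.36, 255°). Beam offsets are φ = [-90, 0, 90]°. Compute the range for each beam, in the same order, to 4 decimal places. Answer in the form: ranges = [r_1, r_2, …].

ranges = [2.4728, 1.4080, 1.4701]

beam 1: φ=-90°, α=165°
  dir = (cos 165°, sin 165°) = (-0.9659, 0.2588); from cell (6,5)
  next x-line at t=0.6005, next y-line at t=2.4728; Δt_x=1.0353, Δt_y=3.8637
    x: enter (5,5) at t=0.6005
    x: enter (4,5) at t=1.6357
    y: enter (4,6) at t=2.4728 ← occupied
  → r_1 = 2.4728
beam 2: φ=0°, α=255°
  dir = (cos 255°, sin 255°) = (-0.2588, -0.9659); from cell (6,5)
  next x-line at t=2.2409, next y-line at t=0.3727; Δt_x=3.8637, Δt_y=1.0353
    y: enter (6,4) at t=0.3727
    y: enter (6,3) at t=1.4080 ← occupied
  → r_2 = 1.4080
beam 3: φ=90°, α=345°
  dir = (cos 345°, sin 345°) = (0.9659, -0.2588); from cell (6,5)
  next x-line at t=0.4348, next y-line at t=1.3909; Δt_x=1.0353, Δt_y=3.8637
    x: enter (7,5) at t=0.4348
    y: enter (7,4) at t=1.3909
    x: enter (8,4) at t=1.4701 ← occupied
  → r_3 = 1.4701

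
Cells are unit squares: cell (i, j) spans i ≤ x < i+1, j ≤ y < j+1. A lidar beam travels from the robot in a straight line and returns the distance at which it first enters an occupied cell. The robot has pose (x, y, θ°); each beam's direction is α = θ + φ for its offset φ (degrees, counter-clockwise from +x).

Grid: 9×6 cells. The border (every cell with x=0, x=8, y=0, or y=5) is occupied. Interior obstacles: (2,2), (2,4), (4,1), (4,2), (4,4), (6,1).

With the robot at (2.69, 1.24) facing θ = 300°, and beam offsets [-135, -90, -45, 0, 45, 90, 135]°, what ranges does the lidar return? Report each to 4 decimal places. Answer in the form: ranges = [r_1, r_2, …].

ranges = [1.7496, 0.4800, 0.2485, 0.2771, 0.9273, 1.5127, 0.7868]

beam 1: φ=-135°, α=165°
  direction (-0.9659, 0.2588); cell (2,1); t to first gridline: x 0.7143, y 2.9364 (then +1.0353 / +3.8637)
    (1,1) via x @ 0.7143
    (0,1) via x @ 1.7496  # hit
  → r_1 = 1.7496
beam 2: φ=-90°, α=210°
  direction (-0.8660, -0.5000); cell (2,1); t to first gridline: x 0.7967, y 0.4800 (then +1.1547 / +2.0000)
    (2,0) via y @ 0.4800  # hit
  → r_2 = 0.4800
beam 3: φ=-45°, α=255°
  direction (-0.2588, -0.9659); cell (2,1); t to first gridline: x 2.6660, y 0.2485 (then +3.8637 / +1.0353)
    (2,0) via y @ 0.2485  # hit
  → r_3 = 0.2485
beam 4: φ=0°, α=300°
  direction (0.5000, -0.8660); cell (2,1); t to first gridline: x 0.6200, y 0.2771 (then +2.0000 / +1.1547)
    (2,0) via y @ 0.2771  # hit
  → r_4 = 0.2771
beam 5: φ=45°, α=345°
  direction (0.9659, -0.2588); cell (2,1); t to first gridline: x 0.3209, y 0.9273 (then +1.0353 / +3.8637)
    (3,1) via x @ 0.3209
    (3,0) via y @ 0.9273  # hit
  → r_5 = 0.9273
beam 6: φ=90°, α=30°
  direction (0.8660, 0.5000); cell (2,1); t to first gridline: x 0.3580, y 1.5200 (then +1.1547 / +2.0000)
    (3,1) via x @ 0.3580
    (4,1) via x @ 1.5127  # hit
  → r_6 = 1.5127
beam 7: φ=135°, α=75°
  direction (0.2588, 0.9659); cell (2,1); t to first gridline: x 1.1977, y 0.7868 (then +3.8637 / +1.0353)
    (2,2) via y @ 0.7868  # hit
  → r_7 = 0.7868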